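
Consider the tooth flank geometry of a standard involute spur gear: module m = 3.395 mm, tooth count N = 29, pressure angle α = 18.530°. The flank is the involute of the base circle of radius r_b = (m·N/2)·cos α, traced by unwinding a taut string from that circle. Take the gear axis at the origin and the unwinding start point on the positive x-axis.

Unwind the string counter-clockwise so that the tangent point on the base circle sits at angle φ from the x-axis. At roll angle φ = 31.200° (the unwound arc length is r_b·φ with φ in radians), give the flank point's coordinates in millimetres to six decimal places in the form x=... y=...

x=53.091052 y=2.438540

pitch radius r_p = m·N/2 = 3.395·29/2 = 49.227500
base radius r_b = r_p·cos α = 49.227500·cos 18.530° = 46.675418
roll angle φ = 31.200° = 0.54454273 rad
x = r_b·(cos φ + φ·sin φ) = 46.675418·(0.85536426 + 0.54454273·0.51802701) = 53.091052
y = r_b·(sin φ − φ·cos φ) = 46.675418·(0.51802701 − 0.54454273·0.85536426) = 2.438540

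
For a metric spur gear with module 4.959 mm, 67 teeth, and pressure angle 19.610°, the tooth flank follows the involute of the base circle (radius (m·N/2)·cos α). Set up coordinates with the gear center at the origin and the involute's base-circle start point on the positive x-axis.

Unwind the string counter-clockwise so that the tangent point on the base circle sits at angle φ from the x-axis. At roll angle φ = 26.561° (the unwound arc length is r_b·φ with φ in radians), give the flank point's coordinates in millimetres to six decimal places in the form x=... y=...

x=172.413527 y=5.085942

pitch radius r_p = m·N/2 = 4.959·67/2 = 166.126500
base radius r_b = r_p·cos α = 166.126500·cos 19.610° = 156.490979
roll angle φ = 26.561° = 0.46357690 rad
x = r_b·(cos φ + φ·sin φ) = 156.490979·(0.89445881 + 0.46357690·0.44715035) = 172.413527
y = r_b·(sin φ − φ·cos φ) = 156.490979·(0.44715035 − 0.46357690·0.89445881) = 5.085942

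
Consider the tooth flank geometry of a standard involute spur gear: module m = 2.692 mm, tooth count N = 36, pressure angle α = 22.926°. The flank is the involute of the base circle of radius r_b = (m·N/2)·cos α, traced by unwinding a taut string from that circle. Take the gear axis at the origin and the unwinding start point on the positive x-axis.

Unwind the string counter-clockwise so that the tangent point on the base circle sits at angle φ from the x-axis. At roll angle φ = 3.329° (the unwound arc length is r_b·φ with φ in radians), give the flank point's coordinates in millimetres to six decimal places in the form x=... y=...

pitch radius r_p = m·N/2 = 2.692·36/2 = 48.456000
base radius r_b = r_p·cos α = 48.456000·cos 22.926° = 44.628399
roll angle φ = 3.329° = 0.05810201 rad
x = r_b·(cos φ + φ·sin φ) = 44.628399·(0.99831255 + 0.05810201·0.05806933) = 44.703665
y = r_b·(sin φ − φ·cos φ) = 44.628399·(0.05806933 − 0.05810201·0.99831255) = 0.002917

x=44.703665 y=0.002917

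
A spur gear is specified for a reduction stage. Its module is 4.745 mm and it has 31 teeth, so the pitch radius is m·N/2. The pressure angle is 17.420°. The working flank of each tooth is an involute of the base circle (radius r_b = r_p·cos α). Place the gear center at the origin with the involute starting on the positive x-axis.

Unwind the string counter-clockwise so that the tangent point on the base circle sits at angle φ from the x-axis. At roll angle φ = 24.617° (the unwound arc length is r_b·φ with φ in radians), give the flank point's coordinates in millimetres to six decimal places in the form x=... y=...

x=76.355441 y=1.821194

pitch radius r_p = m·N/2 = 4.745·31/2 = 73.547500
base radius r_b = r_p·cos α = 73.547500·cos 17.420° = 70.174309
roll angle φ = 24.617° = 0.42964770 rad
x = r_b·(cos φ + φ·sin φ) = 70.174309·(0.90911256 + 0.42964770·0.41655055) = 76.355441
y = r_b·(sin φ − φ·cos φ) = 70.174309·(0.41655055 − 0.42964770·0.90911256) = 1.821194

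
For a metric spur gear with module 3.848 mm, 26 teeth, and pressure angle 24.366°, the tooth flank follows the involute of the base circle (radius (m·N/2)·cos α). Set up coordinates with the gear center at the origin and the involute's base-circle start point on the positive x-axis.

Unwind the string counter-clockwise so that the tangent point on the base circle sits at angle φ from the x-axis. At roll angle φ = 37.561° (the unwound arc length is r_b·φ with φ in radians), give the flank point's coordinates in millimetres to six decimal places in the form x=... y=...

x=54.332891 y=4.098308

pitch radius r_p = m·N/2 = 3.848·26/2 = 50.024000
base radius r_b = r_p·cos α = 50.024000·cos 24.366° = 45.568294
roll angle φ = 37.561° = 0.65556312 rad
x = r_b·(cos φ + φ·sin φ) = 45.568294·(0.79270477 + 0.65556312·0.60960573) = 54.332891
y = r_b·(sin φ − φ·cos φ) = 45.568294·(0.60960573 − 0.65556312·0.79270477) = 4.098308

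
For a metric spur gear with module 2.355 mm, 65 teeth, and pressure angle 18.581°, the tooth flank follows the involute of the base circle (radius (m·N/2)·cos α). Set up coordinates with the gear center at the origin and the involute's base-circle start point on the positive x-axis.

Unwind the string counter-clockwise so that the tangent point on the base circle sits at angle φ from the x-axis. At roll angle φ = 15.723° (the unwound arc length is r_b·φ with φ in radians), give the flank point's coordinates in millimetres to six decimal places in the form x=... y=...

pitch radius r_p = m·N/2 = 2.355·65/2 = 76.537500
base radius r_b = r_p·cos α = 76.537500·cos 18.581° = 72.547916
roll angle φ = 15.723° = 0.27441812 rad
x = r_b·(cos φ + φ·sin φ) = 72.547916·(0.96258304 + 0.27441812·0.27098687) = 75.228326
y = r_b·(sin φ − φ·cos φ) = 72.547916·(0.27098687 − 0.27441812·0.96258304) = 0.495984

x=75.228326 y=0.495984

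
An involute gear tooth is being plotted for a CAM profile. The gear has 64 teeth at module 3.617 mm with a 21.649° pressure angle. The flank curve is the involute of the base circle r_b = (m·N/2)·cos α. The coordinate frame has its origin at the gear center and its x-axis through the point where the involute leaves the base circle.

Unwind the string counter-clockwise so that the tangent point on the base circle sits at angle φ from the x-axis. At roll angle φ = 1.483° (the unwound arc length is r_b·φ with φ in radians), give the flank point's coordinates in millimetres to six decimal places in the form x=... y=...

x=107.615601 y=0.000622

pitch radius r_p = m·N/2 = 3.617·64/2 = 115.744000
base radius r_b = r_p·cos α = 115.744000·cos 21.649° = 107.579571
roll angle φ = 1.483° = 0.02588323 rad
x = r_b·(cos φ + φ·sin φ) = 107.579571·(0.99966505 + 0.02588323·0.02588034) = 107.615601
y = r_b·(sin φ − φ·cos φ) = 107.579571·(0.02588034 − 0.02588323·0.99966505) = 0.000622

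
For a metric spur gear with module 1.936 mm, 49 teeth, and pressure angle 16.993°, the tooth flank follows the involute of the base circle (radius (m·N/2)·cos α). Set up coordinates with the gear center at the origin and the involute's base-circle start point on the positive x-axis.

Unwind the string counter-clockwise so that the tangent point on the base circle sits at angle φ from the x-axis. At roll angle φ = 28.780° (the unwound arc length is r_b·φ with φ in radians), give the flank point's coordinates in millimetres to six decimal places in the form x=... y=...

x=50.727762 y=1.868399

pitch radius r_p = m·N/2 = 1.936·49/2 = 47.432000
base radius r_b = r_p·cos α = 47.432000·cos 16.993° = 45.361141
roll angle φ = 28.780° = 0.50230576 rad
x = r_b·(cos φ + φ·sin φ) = 45.361141·(0.87647479 + 0.50230576·0.48144776) = 50.727762
y = r_b·(sin φ − φ·cos φ) = 45.361141·(0.48144776 − 0.50230576·0.87647479) = 1.868399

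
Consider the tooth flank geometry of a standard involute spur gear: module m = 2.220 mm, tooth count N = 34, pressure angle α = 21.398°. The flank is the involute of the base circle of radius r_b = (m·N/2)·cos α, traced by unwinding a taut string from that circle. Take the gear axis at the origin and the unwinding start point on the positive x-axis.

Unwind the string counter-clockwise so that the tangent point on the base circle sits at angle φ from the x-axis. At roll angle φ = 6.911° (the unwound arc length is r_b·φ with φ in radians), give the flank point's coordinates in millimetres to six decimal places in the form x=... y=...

x=35.393215 y=0.020525

pitch radius r_p = m·N/2 = 2.220·34/2 = 37.740000
base radius r_b = r_p·cos α = 37.740000·cos 21.398° = 35.138527
roll angle φ = 6.911° = 0.12061970 rad
x = r_b·(cos φ + φ·sin φ) = 35.138527·(0.99273426 + 0.12061970·0.12032743) = 35.393215
y = r_b·(sin φ − φ·cos φ) = 35.138527·(0.12032743 − 0.12061970·0.99273426) = 0.020525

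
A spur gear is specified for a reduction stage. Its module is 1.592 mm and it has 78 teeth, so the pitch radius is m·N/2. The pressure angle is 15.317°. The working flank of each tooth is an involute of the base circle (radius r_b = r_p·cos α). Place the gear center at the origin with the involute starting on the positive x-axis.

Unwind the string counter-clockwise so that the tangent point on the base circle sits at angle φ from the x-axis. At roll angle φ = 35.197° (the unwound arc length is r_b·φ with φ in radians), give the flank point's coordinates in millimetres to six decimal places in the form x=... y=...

pitch radius r_p = m·N/2 = 1.592·78/2 = 62.088000
base radius r_b = r_p·cos α = 62.088000·cos 15.317° = 59.882577
roll angle φ = 35.197° = 0.61430354 rad
x = r_b·(cos φ + φ·sin φ) = 59.882577·(0.81717508 + 0.61430354·0.57638953) = 70.137661
y = r_b·(sin φ − φ·cos φ) = 59.882577·(0.57638953 − 0.61430354·0.81717508) = 4.455024

x=70.137661 y=4.455024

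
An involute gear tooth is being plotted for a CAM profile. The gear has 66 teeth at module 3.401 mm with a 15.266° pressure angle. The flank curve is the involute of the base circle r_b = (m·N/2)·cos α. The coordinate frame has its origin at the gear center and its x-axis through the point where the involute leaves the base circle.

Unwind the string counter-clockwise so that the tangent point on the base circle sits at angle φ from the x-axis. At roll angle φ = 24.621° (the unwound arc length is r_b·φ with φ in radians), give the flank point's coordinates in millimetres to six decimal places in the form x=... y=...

x=117.812618 y=2.811293

pitch radius r_p = m·N/2 = 3.401·66/2 = 112.233000
base radius r_b = r_p·cos α = 112.233000·cos 15.266° = 108.272728
roll angle φ = 24.621° = 0.42971752 rad
x = r_b·(cos φ + φ·sin φ) = 108.272728·(0.90908347 + 0.42971752·0.41661402) = 117.812618
y = r_b·(sin φ − φ·cos φ) = 108.272728·(0.41661402 − 0.42971752·0.90908347) = 2.811293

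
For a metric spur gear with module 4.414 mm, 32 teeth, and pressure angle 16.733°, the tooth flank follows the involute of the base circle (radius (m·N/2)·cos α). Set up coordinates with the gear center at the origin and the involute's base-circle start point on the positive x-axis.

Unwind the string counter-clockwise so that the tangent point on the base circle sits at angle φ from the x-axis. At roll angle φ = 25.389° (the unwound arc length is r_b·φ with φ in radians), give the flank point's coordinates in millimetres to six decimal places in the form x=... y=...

x=73.951288 y=1.923349

pitch radius r_p = m·N/2 = 4.414·32/2 = 70.624000
base radius r_b = r_p·cos α = 70.624000·cos 16.733° = 67.633556
roll angle φ = 25.389° = 0.44312164 rad
x = r_b·(cos φ + φ·sin φ) = 67.633556·(0.90341763 + 0.44312164·0.42876170) = 73.951288
y = r_b·(sin φ − φ·cos φ) = 67.633556·(0.42876170 − 0.44312164·0.90341763) = 1.923349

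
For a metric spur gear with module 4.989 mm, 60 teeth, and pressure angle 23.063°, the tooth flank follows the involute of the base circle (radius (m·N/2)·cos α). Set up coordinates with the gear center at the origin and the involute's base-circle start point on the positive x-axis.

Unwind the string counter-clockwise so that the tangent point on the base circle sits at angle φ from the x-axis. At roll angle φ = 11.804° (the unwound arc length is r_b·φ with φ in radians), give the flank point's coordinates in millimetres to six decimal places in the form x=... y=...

pitch radius r_p = m·N/2 = 4.989·60/2 = 149.670000
base radius r_b = r_p·cos α = 149.670000·cos 23.063° = 137.707575
roll angle φ = 11.804° = 0.20601866 rad
x = r_b·(cos φ + φ·sin φ) = 137.707575·(0.97885311 + 0.20601866·0.20456439) = 140.599048
y = r_b·(sin φ − φ·cos φ) = 137.707575·(0.20456439 − 0.20601866·0.97885311) = 0.399679

x=140.599048 y=0.399679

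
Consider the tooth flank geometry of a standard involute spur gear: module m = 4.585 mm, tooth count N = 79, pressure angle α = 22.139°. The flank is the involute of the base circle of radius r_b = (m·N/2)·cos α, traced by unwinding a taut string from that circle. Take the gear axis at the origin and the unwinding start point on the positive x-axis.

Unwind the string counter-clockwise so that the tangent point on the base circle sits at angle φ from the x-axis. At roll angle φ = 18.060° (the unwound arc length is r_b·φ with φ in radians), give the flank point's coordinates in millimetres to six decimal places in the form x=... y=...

x=175.882660 y=1.733876

pitch radius r_p = m·N/2 = 4.585·79/2 = 181.107500
base radius r_b = r_p·cos α = 181.107500·cos 22.139° = 167.754866
roll angle φ = 18.060° = 0.31520646 rad
x = r_b·(cos φ + φ·sin φ) = 167.754866·(0.95073239 + 0.31520646·0.31001277) = 175.882660
y = r_b·(sin φ − φ·cos φ) = 167.754866·(0.31001277 − 0.31520646·0.95073239) = 1.733876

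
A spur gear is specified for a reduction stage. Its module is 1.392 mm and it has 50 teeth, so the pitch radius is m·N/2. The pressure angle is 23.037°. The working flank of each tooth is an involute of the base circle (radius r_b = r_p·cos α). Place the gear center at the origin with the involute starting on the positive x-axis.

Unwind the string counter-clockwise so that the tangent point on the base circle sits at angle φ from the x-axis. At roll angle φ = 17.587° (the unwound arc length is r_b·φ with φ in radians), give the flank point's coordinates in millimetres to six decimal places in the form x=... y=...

x=33.498101 y=0.305826

pitch radius r_p = m·N/2 = 1.392·50/2 = 34.800000
base radius r_b = r_p·cos α = 34.800000·cos 23.037° = 32.024781
roll angle φ = 17.587° = 0.30695106 rad
x = r_b·(cos φ + φ·sin φ) = 32.024781·(0.95325925 + 0.30695106·0.30215361) = 33.498101
y = r_b·(sin φ − φ·cos φ) = 32.024781·(0.30215361 − 0.30695106·0.95325925) = 0.305826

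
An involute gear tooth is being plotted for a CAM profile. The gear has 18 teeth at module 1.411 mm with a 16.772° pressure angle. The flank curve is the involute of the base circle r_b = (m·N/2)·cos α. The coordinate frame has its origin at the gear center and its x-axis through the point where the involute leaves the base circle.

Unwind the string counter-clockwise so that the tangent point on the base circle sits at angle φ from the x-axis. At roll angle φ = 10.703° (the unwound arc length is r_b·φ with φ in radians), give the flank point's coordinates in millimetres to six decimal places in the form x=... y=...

x=12.369087 y=0.026327

pitch radius r_p = m·N/2 = 1.411·18/2 = 12.699000
base radius r_b = r_p·cos α = 12.699000·cos 16.772° = 12.158793
roll angle φ = 10.703° = 0.18680259 rad
x = r_b·(cos φ + φ·sin φ) = 12.158793·(0.98260307 + 0.18680259·0.18571806) = 12.369087
y = r_b·(sin φ − φ·cos φ) = 12.158793·(0.18571806 − 0.18680259·0.98260307) = 0.026327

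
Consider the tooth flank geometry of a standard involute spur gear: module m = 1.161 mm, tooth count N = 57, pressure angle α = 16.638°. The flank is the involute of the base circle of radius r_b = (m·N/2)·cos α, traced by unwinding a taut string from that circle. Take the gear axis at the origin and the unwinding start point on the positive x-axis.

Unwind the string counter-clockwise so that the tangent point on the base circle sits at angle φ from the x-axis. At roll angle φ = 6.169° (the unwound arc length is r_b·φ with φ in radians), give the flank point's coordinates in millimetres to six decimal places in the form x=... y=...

pitch radius r_p = m·N/2 = 1.161·57/2 = 33.088500
base radius r_b = r_p·cos α = 33.088500·cos 16.638° = 31.703180
roll angle φ = 6.169° = 0.10766936 rad
x = r_b·(cos φ + φ·sin φ) = 31.703180·(0.99420925 + 0.10766936·0.10746145) = 31.886410
y = r_b·(sin φ − φ·cos φ) = 31.703180·(0.10746145 − 0.10766936·0.99420925) = 0.013175

x=31.886410 y=0.013175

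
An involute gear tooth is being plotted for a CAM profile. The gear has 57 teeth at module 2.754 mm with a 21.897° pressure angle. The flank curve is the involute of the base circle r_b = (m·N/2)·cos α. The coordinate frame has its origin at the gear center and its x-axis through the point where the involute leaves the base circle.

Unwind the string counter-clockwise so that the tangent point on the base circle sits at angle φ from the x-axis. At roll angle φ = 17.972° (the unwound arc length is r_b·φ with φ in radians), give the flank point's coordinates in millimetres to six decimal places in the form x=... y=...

pitch radius r_p = m·N/2 = 2.754·57/2 = 78.489000
base radius r_b = r_p·cos α = 78.489000·cos 21.897° = 72.826472
roll angle φ = 17.972° = 0.31367057 rad
x = r_b·(cos φ + φ·sin φ) = 72.826472·(0.95120742 + 0.31367057·0.30855218) = 76.321499
y = r_b·(sin φ − φ·cos φ) = 72.826472·(0.30855218 − 0.31367057·0.95120742) = 0.741840

x=76.321499 y=0.741840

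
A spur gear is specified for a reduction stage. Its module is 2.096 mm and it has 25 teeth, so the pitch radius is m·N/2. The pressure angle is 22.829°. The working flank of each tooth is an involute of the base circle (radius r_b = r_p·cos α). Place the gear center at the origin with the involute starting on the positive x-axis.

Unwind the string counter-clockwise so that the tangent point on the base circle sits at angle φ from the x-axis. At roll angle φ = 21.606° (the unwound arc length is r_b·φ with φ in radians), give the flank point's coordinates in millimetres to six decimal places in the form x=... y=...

pitch radius r_p = m·N/2 = 2.096·25/2 = 26.200000
base radius r_b = r_p·cos α = 26.200000·cos 22.829° = 24.147673
roll angle φ = 21.606° = 0.37709584 rad
x = r_b·(cos φ + φ·sin φ) = 24.147673·(0.92973793 + 0.37709584·0.36822192) = 25.804031
y = r_b·(sin φ − φ·cos φ) = 24.147673·(0.36822192 − 0.37709584·0.92973793) = 0.425521

x=25.804031 y=0.425521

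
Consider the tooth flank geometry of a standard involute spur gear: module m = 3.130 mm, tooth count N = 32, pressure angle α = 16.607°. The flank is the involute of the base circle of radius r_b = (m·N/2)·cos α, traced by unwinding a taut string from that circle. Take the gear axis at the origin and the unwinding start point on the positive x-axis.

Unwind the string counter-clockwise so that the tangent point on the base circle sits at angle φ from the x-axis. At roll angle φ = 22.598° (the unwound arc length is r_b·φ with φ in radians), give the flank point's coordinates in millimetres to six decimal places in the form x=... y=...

x=51.579848 y=0.966296

pitch radius r_p = m·N/2 = 3.130·32/2 = 50.080000
base radius r_b = r_p·cos α = 50.080000·cos 16.607° = 47.991046
roll angle φ = 22.598° = 0.39440950 rad
x = r_b·(cos φ + φ·sin φ) = 47.991046·(0.92322363 + 0.39440950·0.38426310) = 51.579848
y = r_b·(sin φ − φ·cos φ) = 47.991046·(0.38426310 − 0.39440950·0.92322363) = 0.966296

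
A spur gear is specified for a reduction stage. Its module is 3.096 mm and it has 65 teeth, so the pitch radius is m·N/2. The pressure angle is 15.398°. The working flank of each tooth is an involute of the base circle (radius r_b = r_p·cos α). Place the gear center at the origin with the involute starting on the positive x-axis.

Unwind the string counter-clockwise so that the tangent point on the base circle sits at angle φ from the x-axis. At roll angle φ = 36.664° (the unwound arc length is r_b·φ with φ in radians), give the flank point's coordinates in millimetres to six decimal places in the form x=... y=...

x=114.882302 y=8.131113

pitch radius r_p = m·N/2 = 3.096·65/2 = 100.620000
base radius r_b = r_p·cos α = 100.620000·cos 15.398° = 97.008212
roll angle φ = 36.664° = 0.63990752 rad
x = r_b·(cos φ + φ·sin φ) = 97.008212·(0.80215098 + 0.63990752·0.59712126) = 114.882302
y = r_b·(sin φ − φ·cos φ) = 97.008212·(0.59712126 − 0.63990752·0.80215098) = 8.131113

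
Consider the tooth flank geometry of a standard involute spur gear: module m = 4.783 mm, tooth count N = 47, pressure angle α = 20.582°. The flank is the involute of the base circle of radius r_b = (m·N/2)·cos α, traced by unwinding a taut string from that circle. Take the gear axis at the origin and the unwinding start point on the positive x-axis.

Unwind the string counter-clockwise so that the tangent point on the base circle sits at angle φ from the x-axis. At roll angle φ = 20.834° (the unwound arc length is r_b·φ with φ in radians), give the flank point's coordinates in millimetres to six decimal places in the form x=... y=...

x=111.954248 y=1.664174

pitch radius r_p = m·N/2 = 4.783·47/2 = 112.400500
base radius r_b = r_p·cos α = 112.400500·cos 20.582° = 105.225979
roll angle φ = 20.834° = 0.36362190 rad
x = r_b·(cos φ + φ·sin φ) = 105.225979·(0.93461479 + 0.36362190·0.35566164) = 111.954248
y = r_b·(sin φ − φ·cos φ) = 105.225979·(0.35566164 − 0.36362190·0.93461479) = 1.664174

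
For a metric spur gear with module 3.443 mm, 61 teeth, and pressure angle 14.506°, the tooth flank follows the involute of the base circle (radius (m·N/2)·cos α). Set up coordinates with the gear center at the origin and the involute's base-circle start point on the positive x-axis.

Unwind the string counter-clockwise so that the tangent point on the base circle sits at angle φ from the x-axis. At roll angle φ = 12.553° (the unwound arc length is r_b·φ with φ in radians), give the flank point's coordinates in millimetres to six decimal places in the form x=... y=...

pitch radius r_p = m·N/2 = 3.443·61/2 = 105.011500
base radius r_b = r_p·cos α = 105.011500·cos 14.506° = 101.663882
roll angle φ = 12.553° = 0.21909118 rad
x = r_b·(cos φ + φ·sin φ) = 101.663882·(0.97609538 + 0.21909118·0.21734262) = 104.074661
y = r_b·(sin φ − φ·cos φ) = 101.663882·(0.21734262 − 0.21909118·0.97609538) = 0.354678

x=104.074661 y=0.354678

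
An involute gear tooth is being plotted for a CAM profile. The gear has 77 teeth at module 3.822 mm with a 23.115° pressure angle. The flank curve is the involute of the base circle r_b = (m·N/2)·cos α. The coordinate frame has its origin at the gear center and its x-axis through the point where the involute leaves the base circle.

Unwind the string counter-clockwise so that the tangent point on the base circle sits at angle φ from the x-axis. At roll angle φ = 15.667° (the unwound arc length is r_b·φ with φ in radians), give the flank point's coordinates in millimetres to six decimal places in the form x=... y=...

pitch radius r_p = m·N/2 = 3.822·77/2 = 147.147000
base radius r_b = r_p·cos α = 147.147000·cos 23.115° = 135.333855
roll angle φ = 15.667° = 0.27344073 rad
x = r_b·(cos φ + φ·sin φ) = 135.333855·(0.96284744 + 0.27344073·0.27004593) = 140.299119
y = r_b·(sin φ − φ·cos φ) = 135.333855·(0.27004593 − 0.27344073·0.96284744) = 0.915428

x=140.299119 y=0.915428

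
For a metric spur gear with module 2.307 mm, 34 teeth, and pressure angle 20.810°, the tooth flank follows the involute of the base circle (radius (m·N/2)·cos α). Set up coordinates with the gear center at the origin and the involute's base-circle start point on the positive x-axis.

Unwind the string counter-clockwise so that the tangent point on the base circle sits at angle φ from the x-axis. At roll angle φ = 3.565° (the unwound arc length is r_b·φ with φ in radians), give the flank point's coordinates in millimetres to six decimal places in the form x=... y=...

pitch radius r_p = m·N/2 = 2.307·34/2 = 39.219000
base radius r_b = r_p·cos α = 39.219000·cos 20.810° = 36.660497
roll angle φ = 3.565° = 0.06222099 rad
x = r_b·(cos φ + φ·sin φ) = 36.660497·(0.99806490 + 0.06222099·0.06218085) = 36.731393
y = r_b·(sin φ − φ·cos φ) = 36.660497·(0.06218085 − 0.06222099·0.99806490) = 0.002943

x=36.731393 y=0.002943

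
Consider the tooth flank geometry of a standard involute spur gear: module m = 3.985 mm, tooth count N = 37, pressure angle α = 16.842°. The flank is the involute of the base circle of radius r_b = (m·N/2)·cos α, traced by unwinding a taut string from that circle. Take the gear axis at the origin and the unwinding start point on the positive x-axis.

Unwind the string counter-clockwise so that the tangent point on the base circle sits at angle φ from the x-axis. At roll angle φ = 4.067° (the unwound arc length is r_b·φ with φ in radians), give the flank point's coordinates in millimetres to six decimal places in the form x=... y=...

x=70.737884 y=0.008408

pitch radius r_p = m·N/2 = 3.985·37/2 = 73.722500
base radius r_b = r_p·cos α = 73.722500·cos 16.842° = 70.560348
roll angle φ = 4.067° = 0.07098254 rad
x = r_b·(cos φ + φ·sin φ) = 70.560348·(0.99748180 + 0.07098254·0.07092295) = 70.737884
y = r_b·(sin φ − φ·cos φ) = 70.560348·(0.07092295 − 0.07098254·0.99748180) = 0.008408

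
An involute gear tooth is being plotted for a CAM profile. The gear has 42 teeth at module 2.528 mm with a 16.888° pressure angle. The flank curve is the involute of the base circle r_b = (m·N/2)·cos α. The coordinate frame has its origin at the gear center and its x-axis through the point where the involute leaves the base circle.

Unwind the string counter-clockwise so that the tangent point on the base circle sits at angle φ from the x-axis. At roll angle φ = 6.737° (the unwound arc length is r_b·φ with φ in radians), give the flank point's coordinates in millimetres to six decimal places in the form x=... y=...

x=51.148501 y=0.027489

pitch radius r_p = m·N/2 = 2.528·42/2 = 53.088000
base radius r_b = r_p·cos α = 53.088000·cos 16.888° = 50.798551
roll angle φ = 6.737° = 0.11758283 rad
x = r_b·(cos φ + φ·sin φ) = 50.798551·(0.99309510 + 0.11758283·0.11731207) = 51.148501
y = r_b·(sin φ − φ·cos φ) = 50.798551·(0.11731207 − 0.11758283·0.99309510) = 0.027489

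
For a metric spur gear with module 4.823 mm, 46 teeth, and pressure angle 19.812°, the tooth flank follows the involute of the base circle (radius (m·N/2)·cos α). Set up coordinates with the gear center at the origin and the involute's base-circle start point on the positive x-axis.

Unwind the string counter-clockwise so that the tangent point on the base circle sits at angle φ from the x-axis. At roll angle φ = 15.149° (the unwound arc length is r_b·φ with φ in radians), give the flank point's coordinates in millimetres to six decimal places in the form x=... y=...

x=107.947457 y=0.638514

pitch radius r_p = m·N/2 = 4.823·46/2 = 110.929000
base radius r_b = r_p·cos α = 110.929000·cos 19.812° = 104.363091
roll angle φ = 15.149° = 0.26439993 rad
x = r_b·(cos φ + φ·sin φ) = 104.363091·(0.96524949 + 0.26439993·0.26133010) = 107.947457
y = r_b·(sin φ − φ·cos φ) = 104.363091·(0.26133010 − 0.26439993·0.96524949) = 0.638514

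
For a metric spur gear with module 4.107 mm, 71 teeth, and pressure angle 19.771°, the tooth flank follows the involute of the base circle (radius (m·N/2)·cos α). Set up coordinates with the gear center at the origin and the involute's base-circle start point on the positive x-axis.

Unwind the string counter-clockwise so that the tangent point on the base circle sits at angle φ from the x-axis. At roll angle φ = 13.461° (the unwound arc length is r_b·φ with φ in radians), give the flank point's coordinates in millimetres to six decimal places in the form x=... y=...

x=140.938464 y=0.589808

pitch radius r_p = m·N/2 = 4.107·71/2 = 145.798500
base radius r_b = r_p·cos α = 145.798500·cos 19.771° = 137.203984
roll angle φ = 13.461° = 0.23493877 rad
x = r_b·(cos φ + φ·sin φ) = 137.203984·(0.97252860 + 0.23493877·0.23278344) = 140.938464
y = r_b·(sin φ − φ·cos φ) = 137.203984·(0.23278344 − 0.23493877·0.97252860) = 0.589808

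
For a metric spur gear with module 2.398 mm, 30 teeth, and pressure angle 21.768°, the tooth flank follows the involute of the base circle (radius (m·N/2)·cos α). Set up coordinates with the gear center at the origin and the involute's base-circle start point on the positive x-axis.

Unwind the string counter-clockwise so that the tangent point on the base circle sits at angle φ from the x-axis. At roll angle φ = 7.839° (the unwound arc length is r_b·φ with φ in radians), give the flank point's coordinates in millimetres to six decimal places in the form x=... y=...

pitch radius r_p = m·N/2 = 2.398·30/2 = 35.970000
base radius r_b = r_p·cos α = 35.970000·cos 21.768° = 33.405091
roll angle φ = 7.839° = 0.13681636 rad
x = r_b·(cos φ + φ·sin φ) = 33.405091·(0.99065523 + 0.13681636·0.13638992) = 33.716279
y = r_b·(sin φ − φ·cos φ) = 33.405091·(0.13638992 − 0.13681636·0.99065523) = 0.028464

x=33.716279 y=0.028464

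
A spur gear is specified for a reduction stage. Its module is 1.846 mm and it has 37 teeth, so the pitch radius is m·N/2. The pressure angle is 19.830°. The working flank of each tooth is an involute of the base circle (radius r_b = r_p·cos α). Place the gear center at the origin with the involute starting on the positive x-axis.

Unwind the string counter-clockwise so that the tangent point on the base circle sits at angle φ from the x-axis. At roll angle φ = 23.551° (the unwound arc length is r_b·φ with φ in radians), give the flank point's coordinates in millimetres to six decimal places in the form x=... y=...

x=34.726331 y=0.731206

pitch radius r_p = m·N/2 = 1.846·37/2 = 34.151000
base radius r_b = r_p·cos α = 34.151000·cos 19.830° = 32.125958
roll angle φ = 23.551° = 0.41104249 rad
x = r_b·(cos φ + φ·sin φ) = 32.125958·(0.91670478 + 0.41104249·0.39956520) = 34.726331
y = r_b·(sin φ − φ·cos φ) = 32.125958·(0.39956520 − 0.41104249·0.91670478) = 0.731206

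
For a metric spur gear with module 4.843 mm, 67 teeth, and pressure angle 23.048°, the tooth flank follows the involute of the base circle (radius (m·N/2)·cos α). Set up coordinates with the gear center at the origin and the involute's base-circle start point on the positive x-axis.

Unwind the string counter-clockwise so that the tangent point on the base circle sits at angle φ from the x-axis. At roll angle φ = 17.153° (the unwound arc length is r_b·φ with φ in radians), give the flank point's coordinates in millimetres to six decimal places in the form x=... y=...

pitch radius r_p = m·N/2 = 4.843·67/2 = 162.240500
base radius r_b = r_p·cos α = 162.240500·cos 23.048° = 149.290008
roll angle φ = 17.153° = 0.29937633 rad
x = r_b·(cos φ + φ·sin φ) = 149.290008·(0.95552061 + 0.29937633·0.29492433) = 155.830996
y = r_b·(sin φ − φ·cos φ) = 149.290008·(0.29492433 − 0.29937633·0.95552061) = 1.323319

x=155.830996 y=1.323319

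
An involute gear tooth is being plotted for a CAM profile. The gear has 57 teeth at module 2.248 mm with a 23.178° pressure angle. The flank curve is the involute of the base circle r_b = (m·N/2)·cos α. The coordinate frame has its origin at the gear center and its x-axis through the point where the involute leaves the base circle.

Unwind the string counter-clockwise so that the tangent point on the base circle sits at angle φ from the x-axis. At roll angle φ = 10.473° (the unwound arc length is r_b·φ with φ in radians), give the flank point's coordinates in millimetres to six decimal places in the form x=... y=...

pitch radius r_p = m·N/2 = 2.248·57/2 = 64.068000
base radius r_b = r_p·cos α = 64.068000·cos 23.178° = 58.896850
roll angle φ = 10.473° = 0.18278833 rad
x = r_b·(cos φ + φ·sin φ) = 58.896850·(0.98334067 + 0.18278833·0.18177216) = 59.872565
y = r_b·(sin φ − φ·cos φ) = 58.896850·(0.18177216 − 0.18278833·0.98334067) = 0.119499

x=59.872565 y=0.119499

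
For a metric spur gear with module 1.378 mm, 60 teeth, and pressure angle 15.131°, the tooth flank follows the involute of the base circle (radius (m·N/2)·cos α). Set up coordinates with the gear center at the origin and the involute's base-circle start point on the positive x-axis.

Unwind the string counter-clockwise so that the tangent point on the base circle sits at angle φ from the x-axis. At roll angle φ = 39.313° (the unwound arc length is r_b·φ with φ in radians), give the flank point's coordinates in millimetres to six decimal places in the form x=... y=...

x=48.223612 y=4.098083

pitch radius r_p = m·N/2 = 1.378·60/2 = 41.340000
base radius r_b = r_p·cos α = 41.340000·cos 15.131° = 39.906806
roll angle φ = 39.313° = 0.68614129 rad
x = r_b·(cos φ + φ·sin φ) = 39.906806·(0.77369648 + 0.68614129·0.63355644) = 48.223612
y = r_b·(sin φ − φ·cos φ) = 39.906806·(0.63355644 − 0.68614129·0.77369648) = 4.098083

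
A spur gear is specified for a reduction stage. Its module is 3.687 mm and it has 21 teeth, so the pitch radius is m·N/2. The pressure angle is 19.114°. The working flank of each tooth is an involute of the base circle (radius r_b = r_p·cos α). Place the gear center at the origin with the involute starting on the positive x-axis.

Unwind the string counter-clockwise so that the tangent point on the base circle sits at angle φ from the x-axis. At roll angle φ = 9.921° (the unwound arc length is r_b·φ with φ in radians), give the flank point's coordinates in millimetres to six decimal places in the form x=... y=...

pitch radius r_p = m·N/2 = 3.687·21/2 = 38.713500
base radius r_b = r_p·cos α = 38.713500·cos 19.114° = 36.579183
roll angle φ = 9.921° = 0.17315412 rad
x = r_b·(cos φ + φ·sin φ) = 36.579183·(0.98504624 + 0.17315412·0.17229015) = 37.123445
y = r_b·(sin φ − φ·cos φ) = 36.579183·(0.17229015 − 0.17315412·0.98504624) = 0.063112

x=37.123445 y=0.063112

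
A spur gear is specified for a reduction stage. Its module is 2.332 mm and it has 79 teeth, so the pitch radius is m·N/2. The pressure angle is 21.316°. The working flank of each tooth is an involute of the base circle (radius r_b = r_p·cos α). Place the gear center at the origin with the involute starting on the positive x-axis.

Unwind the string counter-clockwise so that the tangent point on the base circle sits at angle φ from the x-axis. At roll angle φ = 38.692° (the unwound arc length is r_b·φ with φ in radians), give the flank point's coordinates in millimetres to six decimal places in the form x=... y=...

pitch radius r_p = m·N/2 = 2.332·79/2 = 92.114000
base radius r_b = r_p·cos α = 92.114000·cos 21.316° = 85.812458
roll angle φ = 38.692° = 0.67530279 rad
x = r_b·(cos φ + φ·sin φ) = 85.812458·(0.78051770 + 0.67530279·0.62513368) = 103.204260
y = r_b·(sin φ − φ·cos φ) = 85.812458·(0.62513368 − 0.67530279·0.78051770) = 8.413731

x=103.204260 y=8.413731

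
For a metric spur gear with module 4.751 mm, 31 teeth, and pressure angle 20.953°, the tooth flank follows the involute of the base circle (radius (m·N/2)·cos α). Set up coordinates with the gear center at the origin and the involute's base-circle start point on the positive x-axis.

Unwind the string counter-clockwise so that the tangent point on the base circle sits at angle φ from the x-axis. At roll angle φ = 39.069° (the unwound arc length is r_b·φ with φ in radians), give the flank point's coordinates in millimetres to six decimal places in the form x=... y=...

x=82.947953 y=6.935594

pitch radius r_p = m·N/2 = 4.751·31/2 = 73.640500
base radius r_b = r_p·cos α = 73.640500·cos 20.953° = 68.770954
roll angle φ = 39.069° = 0.68188269 rad
x = r_b·(cos φ + φ·sin φ) = 68.770954·(0.77638752 + 0.68188269·0.63025583) = 82.947953
y = r_b·(sin φ − φ·cos φ) = 68.770954·(0.63025583 − 0.68188269·0.77638752) = 6.935594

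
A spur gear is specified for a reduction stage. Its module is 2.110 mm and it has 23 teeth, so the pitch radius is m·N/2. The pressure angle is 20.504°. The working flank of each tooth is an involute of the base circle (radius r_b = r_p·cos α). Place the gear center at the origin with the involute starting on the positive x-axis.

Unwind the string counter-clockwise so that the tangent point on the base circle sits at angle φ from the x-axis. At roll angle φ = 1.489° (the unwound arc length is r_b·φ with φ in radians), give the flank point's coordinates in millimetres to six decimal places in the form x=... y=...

pitch radius r_p = m·N/2 = 2.110·23/2 = 24.265000
base radius r_b = r_p·cos α = 24.265000·cos 20.504° = 22.727757
roll angle φ = 1.489° = 0.02598795 rad
x = r_b·(cos φ + φ·sin φ) = 22.727757·(0.99966233 + 0.02598795·0.02598503) = 22.735431
y = r_b·(sin φ − φ·cos φ) = 22.727757·(0.02598503 − 0.02598795·0.99966233) = 0.000133

x=22.735431 y=0.000133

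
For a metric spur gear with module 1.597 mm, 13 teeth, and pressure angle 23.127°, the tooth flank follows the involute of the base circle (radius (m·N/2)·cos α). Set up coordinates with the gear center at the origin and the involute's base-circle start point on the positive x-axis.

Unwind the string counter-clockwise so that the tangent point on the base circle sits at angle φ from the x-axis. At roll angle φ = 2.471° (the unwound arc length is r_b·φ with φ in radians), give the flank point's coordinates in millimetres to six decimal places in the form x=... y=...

x=9.555160 y=0.000255

pitch radius r_p = m·N/2 = 1.597·13/2 = 10.380500
base radius r_b = r_p·cos α = 10.380500·cos 23.127° = 9.546287
roll angle φ = 2.471° = 0.04312709 rad
x = r_b·(cos φ + φ·sin φ) = 9.546287·(0.99907017 + 0.04312709·0.04311372) = 9.555160
y = r_b·(sin φ − φ·cos φ) = 9.546287·(0.04311372 − 0.04312709·0.99907017) = 0.000255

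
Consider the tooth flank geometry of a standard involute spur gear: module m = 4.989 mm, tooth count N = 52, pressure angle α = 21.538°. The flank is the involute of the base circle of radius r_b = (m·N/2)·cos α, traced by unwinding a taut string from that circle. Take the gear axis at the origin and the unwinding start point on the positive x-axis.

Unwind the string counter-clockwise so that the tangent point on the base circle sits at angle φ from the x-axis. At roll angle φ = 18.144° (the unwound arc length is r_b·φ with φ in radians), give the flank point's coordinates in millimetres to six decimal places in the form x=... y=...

pitch radius r_p = m·N/2 = 4.989·52/2 = 129.714000
base radius r_b = r_p·cos α = 129.714000·cos 21.538° = 120.656628
roll angle φ = 18.144° = 0.31667254 rad
x = r_b·(cos φ + φ·sin φ) = 120.656628·(0.95027687 + 0.31667254·0.31140628) = 126.555613
y = r_b·(sin φ − φ·cos φ) = 120.656628·(0.31140628 − 0.31667254·0.95027687) = 1.264444

x=126.555613 y=1.264444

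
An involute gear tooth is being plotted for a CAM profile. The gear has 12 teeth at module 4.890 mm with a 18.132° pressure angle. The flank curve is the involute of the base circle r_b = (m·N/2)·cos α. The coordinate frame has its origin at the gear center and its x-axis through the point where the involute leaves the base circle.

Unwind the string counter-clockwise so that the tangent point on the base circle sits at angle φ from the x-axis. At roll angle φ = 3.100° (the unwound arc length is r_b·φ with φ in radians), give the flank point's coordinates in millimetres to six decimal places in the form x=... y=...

x=27.923818 y=0.001472

pitch radius r_p = m·N/2 = 4.890·12/2 = 29.340000
base radius r_b = r_p·cos α = 29.340000·cos 18.132° = 27.883036
roll angle φ = 3.100° = 0.05410521 rad
x = r_b·(cos φ + φ·sin φ) = 27.883036·(0.99853667 + 0.05410521·0.05407881) = 27.923818
y = r_b·(sin φ − φ·cos φ) = 27.883036·(0.05407881 − 0.05410521·0.99853667) = 0.001472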